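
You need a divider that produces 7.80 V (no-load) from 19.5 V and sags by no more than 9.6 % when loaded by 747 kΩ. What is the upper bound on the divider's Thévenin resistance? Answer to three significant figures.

Loading drop = R_th/(R_th + R_L) ≤ 0.0960, so R_th ≤ R_L · ε/(1−ε) = 747 kΩ × 0.0960/0.9040 = 79.3 kΩ.

R_th ≤ 79.3 kΩ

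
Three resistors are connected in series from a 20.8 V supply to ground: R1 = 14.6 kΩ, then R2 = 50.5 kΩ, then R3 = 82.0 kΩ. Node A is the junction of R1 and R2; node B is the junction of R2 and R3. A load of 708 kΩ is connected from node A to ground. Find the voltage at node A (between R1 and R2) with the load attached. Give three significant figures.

V ≈ 18.4 V

Below node A the series string R2+R3 = 132.5 kΩ sits in parallel with the 708 kΩ load: 111.6 kΩ.
V_A = 20.8 × 111.6/(14.6 + 111.6) = 18.4 V.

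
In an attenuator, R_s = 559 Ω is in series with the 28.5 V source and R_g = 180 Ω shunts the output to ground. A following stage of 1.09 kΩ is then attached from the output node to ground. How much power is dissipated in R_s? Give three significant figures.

Total resistance from the source is R_s + (R_g‖R_L) = 713.5 Ω, so I = 28.5/713.5 Ω = 39.94 mA.
P = I²·R_s = (39.94 mA)² × 559 Ω = 892 mW.

P ≈ 892 mW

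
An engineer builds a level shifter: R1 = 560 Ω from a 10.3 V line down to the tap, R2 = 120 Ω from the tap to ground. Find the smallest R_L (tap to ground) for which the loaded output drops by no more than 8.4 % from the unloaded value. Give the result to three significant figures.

Output resistance R_th = R1‖R2 = (560 × 120)/680.0 = 98.82 Ω.
The fractional drop is R_th/(R_th + R_L); requiring this ≤ 0.0840 gives R_L ≥ R_th(1/0.0840 − 1) = 98.82 × 10.90 = 1.08 kΩ.

R_L(min) ≈ 1.08 kΩ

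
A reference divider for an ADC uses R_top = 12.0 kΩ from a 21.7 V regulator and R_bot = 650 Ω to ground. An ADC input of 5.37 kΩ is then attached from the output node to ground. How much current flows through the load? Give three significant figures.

R_bot‖R_L = 579.8 Ω; V_out = 21.7 × 579.8/12580 = 1.000 V.
I_L = V_out / R_L = 1.000 / 5.37 kΩ = 0.186 mA.

I_L ≈ 0.186 mA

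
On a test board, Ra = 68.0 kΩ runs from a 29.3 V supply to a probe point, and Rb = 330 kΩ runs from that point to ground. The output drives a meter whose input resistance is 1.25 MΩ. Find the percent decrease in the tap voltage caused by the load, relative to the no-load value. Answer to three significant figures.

The divider's output (Thévenin) resistance is Ra‖Rb = 56.38 kΩ.
Fractional drop under load = R_th/(R_th + R_L) = 56.38 / (56.38 + 1250) = 0.04316.
So the output falls by 4.32 %.

4.32 %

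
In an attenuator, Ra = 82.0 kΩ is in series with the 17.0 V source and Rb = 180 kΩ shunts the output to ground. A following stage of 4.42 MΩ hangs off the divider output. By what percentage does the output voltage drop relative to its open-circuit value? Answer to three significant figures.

1.26 %

The divider's output (Thévenin) resistance is Ra‖Rb = 56.34 kΩ.
Fractional drop under load = R_th/(R_th + R_L) = 56.34 / (56.34 + 4420) = 0.01259.
So the output falls by 1.26 %.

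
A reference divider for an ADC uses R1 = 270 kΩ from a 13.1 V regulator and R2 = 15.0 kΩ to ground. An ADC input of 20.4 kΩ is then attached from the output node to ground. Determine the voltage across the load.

V_out ≈ 0.406 V

The load sits in parallel with R2: R2‖R_L = (15.0 × 20.4) / (15.0 + 20.4) = 8.644 kΩ.
V_out = 13.1 × 8.644 / (270 + 8.644) = 13.1 × 8.644/278.6 = 0.406 V.
(Unloaded it would have been 0.689 V.)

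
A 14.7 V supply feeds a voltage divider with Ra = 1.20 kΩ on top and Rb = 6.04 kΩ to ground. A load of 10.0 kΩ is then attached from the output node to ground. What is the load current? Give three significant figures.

Rb‖R_L = 3.766 kΩ; V_out = 14.7 × 3.766/4.966 = 11.15 V.
I_L = V_out / R_L = 11.15 / 10.0 kΩ = 1.11 mA.

I_L ≈ 1.11 mA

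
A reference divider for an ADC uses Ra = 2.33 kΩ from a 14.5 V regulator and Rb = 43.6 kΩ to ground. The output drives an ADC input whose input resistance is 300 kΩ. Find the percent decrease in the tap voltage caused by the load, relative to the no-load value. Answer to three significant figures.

0.732 %

The divider's output (Thévenin) resistance is Ra‖Rb = 2.212 kΩ.
Fractional drop under load = R_th/(R_th + R_L) = 2.212 / (2.212 + 300) = 0.007319.
So the output falls by 0.732 %.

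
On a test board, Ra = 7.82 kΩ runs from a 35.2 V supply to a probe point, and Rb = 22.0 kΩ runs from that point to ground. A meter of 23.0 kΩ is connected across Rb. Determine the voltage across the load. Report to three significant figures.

The load sits in parallel with Rb: Rb‖R_L = (22.0 × 23.0) / (22.0 + 23.0) = 11.24 kΩ.
V_out = 35.2 × 11.24 / (7.82 + 11.24) = 35.2 × 11.24/19.06 = 20.8 V.

V_out ≈ 20.8 V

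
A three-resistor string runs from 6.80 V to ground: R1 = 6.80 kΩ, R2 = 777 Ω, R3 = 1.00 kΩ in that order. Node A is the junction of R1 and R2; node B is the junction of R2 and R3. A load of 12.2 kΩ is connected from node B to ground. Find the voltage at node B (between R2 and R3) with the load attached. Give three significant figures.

At node B, R3 is in parallel with the load: R3‖R_L = 924.2 Ω.
Below node A the resistance is R2 + (R3‖R_L) = 1701 Ω, so V_A = 6.80 × 1701/8501 = 1.361 V.
Then V_B = V_A × (R3‖R_L)/(R2 + R3‖R_L) = 1.361 × 924.2/1701 = 0.739 V.

V ≈ 0.739 V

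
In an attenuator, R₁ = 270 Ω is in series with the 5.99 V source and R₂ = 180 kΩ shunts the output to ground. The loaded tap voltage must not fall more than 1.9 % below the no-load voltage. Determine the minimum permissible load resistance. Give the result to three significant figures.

Output resistance R_th = R₁‖R₂ = (270 × 180000)/180300 = 269.6 Ω.
The fractional drop is R_th/(R_th + R_L); requiring this ≤ 0.0190 gives R_L ≥ R_th(1/0.0190 − 1) = 269.6 × 51.63 = 13.9 kΩ.

R_L(min) ≈ 13.9 kΩ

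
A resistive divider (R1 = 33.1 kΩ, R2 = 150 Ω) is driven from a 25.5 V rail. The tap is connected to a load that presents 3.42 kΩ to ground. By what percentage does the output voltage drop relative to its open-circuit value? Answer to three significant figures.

The divider's output (Thévenin) resistance is R1‖R2 = 149.3 Ω.
Fractional drop under load = R_th/(R_th + R_L) = 149.3 / (149.3 + 3420) = 0.04184.
So the output falls by 4.18 %.

4.18 %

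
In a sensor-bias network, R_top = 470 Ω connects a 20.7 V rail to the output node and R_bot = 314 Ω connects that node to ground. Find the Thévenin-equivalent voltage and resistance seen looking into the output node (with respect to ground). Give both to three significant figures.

V_th = 8.29 V, R_th = 188 Ω

V_th is the open-circuit tap voltage: 20.7 × 314/(470 + 314) = 8.29 V.
With the supply zeroed, R_top and R_bot appear in parallel from the tap: R_th = R_top‖R_bot = (470 × 314)/784.0 = 188 Ω.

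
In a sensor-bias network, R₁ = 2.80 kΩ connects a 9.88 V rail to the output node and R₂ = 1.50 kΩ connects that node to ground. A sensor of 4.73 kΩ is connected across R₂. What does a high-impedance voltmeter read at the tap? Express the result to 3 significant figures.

The load sits in parallel with R₂: R₂‖R_L = (1.50 × 4.73) / (1.50 + 4.73) = 1.139 kΩ.
V_out = 9.88 × 1.139 / (2.80 + 1.139) = 9.88 × 1.139/3.939 = 2.86 V.
(Unloaded it would have been 3.45 V.)

V_out ≈ 2.86 V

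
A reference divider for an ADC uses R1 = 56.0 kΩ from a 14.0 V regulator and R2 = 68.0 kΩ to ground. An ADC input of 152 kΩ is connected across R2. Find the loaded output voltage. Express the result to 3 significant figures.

V_out ≈ 6.39 V

The load sits in parallel with R2: R2‖R_L = (68.0 × 152) / (68.0 + 152) = 46.98 kΩ.
V_out = 14.0 × 46.98 / (56.0 + 46.98) = 14.0 × 46.98/103.0 = 6.39 V.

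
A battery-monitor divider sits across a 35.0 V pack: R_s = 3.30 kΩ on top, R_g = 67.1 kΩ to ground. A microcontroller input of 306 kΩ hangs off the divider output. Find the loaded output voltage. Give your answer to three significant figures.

V_out ≈ 33.0 V

The load sits in parallel with R_g: R_g‖R_L = (67.1 × 306) / (67.1 + 306) = 55.03 kΩ.
V_out = 35.0 × 55.03 / (3.30 + 55.03) = 35.0 × 55.03/58.33 = 33.0 V.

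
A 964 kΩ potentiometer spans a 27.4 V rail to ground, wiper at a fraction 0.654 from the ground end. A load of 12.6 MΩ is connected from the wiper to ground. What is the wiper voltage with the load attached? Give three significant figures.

V ≈ 17.6 V

The wiper splits the pot into (1−α)R = 333.5 kΩ above and αR = 630.5 kΩ below.
Lower section ‖ load = 600.4 kΩ.
V_wiper = 27.4 × 600.4/(333.5 + 600.4) = 17.6 V.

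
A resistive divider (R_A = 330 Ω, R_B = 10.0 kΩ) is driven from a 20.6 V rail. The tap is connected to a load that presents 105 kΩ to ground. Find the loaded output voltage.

V_out ≈ 19.9 V

The load sits in parallel with R_B: R_B‖R_L = (10000 × 105000) / (10000 + 105000) = 9130 Ω.
V_out = 20.6 × 9130 / (330 + 9130) = 20.6 × 9130/9460 = 19.9 V.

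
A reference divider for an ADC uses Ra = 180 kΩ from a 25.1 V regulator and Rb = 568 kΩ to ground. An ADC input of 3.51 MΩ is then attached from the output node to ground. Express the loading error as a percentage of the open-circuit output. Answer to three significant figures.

3.75 %

The divider's output (Thévenin) resistance is Ra‖Rb = 136.7 kΩ.
Fractional drop under load = R_th/(R_th + R_L) = 136.7 / (136.7 + 3510) = 0.03748.
So the output falls by 3.75 %.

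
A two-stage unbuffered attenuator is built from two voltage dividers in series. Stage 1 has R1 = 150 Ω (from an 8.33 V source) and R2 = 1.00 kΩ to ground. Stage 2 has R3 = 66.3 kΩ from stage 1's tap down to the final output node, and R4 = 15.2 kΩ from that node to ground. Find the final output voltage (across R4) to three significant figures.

V_out ≈ 1.35 V

Stage 2 presents R3+R4 = 81500 Ω as a load on stage 1's tap.
Stage 1's lower leg becomes R2‖(R3+R4) = 987.9 Ω, so V_mid = 8.33 × 987.9/1138 = 7.232 V.
Stage 2 is itself unloaded: V_out = V_mid × R4/(R3+R4) = 7.232 × 15200/81500 = 1.35 V.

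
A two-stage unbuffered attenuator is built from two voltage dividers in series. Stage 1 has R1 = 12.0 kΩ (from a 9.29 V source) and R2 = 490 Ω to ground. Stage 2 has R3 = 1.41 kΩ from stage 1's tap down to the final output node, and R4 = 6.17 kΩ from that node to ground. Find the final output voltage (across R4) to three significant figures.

V_out ≈ 0.279 V

Stage 2 presents R3+R4 = 7580 Ω as a load on stage 1's tap.
Stage 1's lower leg becomes R2‖(R3+R4) = 460.2 Ω, so V_mid = 9.29 × 460.2/12460 = 0.3431 V.
Stage 2 is itself unloaded: V_out = V_mid × R4/(R3+R4) = 0.3431 × 6170/7580 = 0.279 V.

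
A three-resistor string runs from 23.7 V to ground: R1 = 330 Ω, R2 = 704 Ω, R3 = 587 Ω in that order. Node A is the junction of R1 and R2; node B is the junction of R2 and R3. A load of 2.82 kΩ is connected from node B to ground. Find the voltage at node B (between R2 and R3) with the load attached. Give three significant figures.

V ≈ 7.58 V

At node B, R3 is in parallel with the load: R3‖R_L = 485.9 Ω.
Below node A the resistance is R2 + (R3‖R_L) = 1190 Ω, so V_A = 23.7 × 1190/1520 = 18.55 V.
Then V_B = V_A × (R3‖R_L)/(R2 + R3‖R_L) = 18.55 × 485.9/1190 = 7.58 V.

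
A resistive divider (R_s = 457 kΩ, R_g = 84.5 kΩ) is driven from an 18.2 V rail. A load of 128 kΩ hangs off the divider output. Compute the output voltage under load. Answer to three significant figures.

V_out ≈ 1.82 V

The load sits in parallel with R_g: R_g‖R_L = (84.5 × 128) / (84.5 + 128) = 50.90 kΩ.
V_out = 18.2 × 50.90 / (457 + 50.90) = 18.2 × 50.90/507.9 = 1.82 V.
(Unloaded it would have been 2.84 V.)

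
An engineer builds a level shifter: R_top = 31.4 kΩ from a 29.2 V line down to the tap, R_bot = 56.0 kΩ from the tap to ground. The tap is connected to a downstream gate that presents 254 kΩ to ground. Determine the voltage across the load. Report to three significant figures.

The load sits in parallel with R_bot: R_bot‖R_L = (56.0 × 254) / (56.0 + 254) = 45.88 kΩ.
V_out = 29.2 × 45.88 / (31.4 + 45.88) = 29.2 × 45.88/77.28 = 17.3 V.

V_out ≈ 17.3 V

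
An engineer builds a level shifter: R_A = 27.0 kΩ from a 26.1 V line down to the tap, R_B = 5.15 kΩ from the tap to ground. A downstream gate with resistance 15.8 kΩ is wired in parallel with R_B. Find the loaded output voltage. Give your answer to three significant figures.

The load sits in parallel with R_B: R_B‖R_L = (5.15 × 15.8) / (5.15 + 15.8) = 3.884 kΩ.
V_out = 26.1 × 3.884 / (27.0 + 3.884) = 26.1 × 3.884/30.88 = 3.28 V.
(Unloaded it would have been 4.18 V.)

V_out ≈ 3.28 V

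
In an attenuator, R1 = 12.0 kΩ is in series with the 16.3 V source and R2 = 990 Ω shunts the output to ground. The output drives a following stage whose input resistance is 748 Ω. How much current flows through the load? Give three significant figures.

I_L ≈ 0.747 mA

R2‖R_L = 426.1 Ω; V_out = 16.3 × 426.1/12430 = 0.5589 V.
I_L = V_out / R_L = 0.5589 / 748 Ω = 0.747 mA.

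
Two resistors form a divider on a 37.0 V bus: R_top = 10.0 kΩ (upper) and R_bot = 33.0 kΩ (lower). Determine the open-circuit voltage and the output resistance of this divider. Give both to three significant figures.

V_th = 28.4 V, R_th = 7.67 kΩ

V_th is the open-circuit tap voltage: 37.0 × 33.0/(10.0 + 33.0) = 28.4 V.
With the supply zeroed, R_top and R_bot appear in parallel from the tap: R_th = R_top‖R_bot = (10.0 × 33.0)/43.00 = 7.67 kΩ.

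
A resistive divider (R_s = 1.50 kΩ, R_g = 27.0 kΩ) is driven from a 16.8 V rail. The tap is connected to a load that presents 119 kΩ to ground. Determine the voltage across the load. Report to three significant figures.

V_out ≈ 15.7 V

The load sits in parallel with R_g: R_g‖R_L = (27.0 × 119) / (27.0 + 119) = 22.01 kΩ.
V_out = 16.8 × 22.01 / (1.50 + 22.01) = 16.8 × 22.01/23.51 = 15.7 V.
(Unloaded it would have been 15.9 V.)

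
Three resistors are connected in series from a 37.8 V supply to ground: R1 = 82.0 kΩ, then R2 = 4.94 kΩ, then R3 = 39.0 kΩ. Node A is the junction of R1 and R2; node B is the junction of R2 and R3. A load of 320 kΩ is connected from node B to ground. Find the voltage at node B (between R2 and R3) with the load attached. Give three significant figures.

At node B, R3 is in parallel with the load: R3‖R_L = 34.76 kΩ.
Below node A the resistance is R2 + (R3‖R_L) = 39.70 kΩ, so V_A = 37.8 × 39.70/121.7 = 12.33 V.
Then V_B = V_A × (R3‖R_L)/(R2 + R3‖R_L) = 12.33 × 34.76/39.70 = 10.8 V.

V ≈ 10.8 V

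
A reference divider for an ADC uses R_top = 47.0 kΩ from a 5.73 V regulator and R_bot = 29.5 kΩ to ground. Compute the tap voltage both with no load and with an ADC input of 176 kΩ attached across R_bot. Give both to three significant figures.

Unloaded: 2.21 V; loaded: 2.00 V

Open-circuit: V = 5.73 × 29.5/(47.0 + 29.5) = 2.21 V.
With the load, R_bot becomes R_bot‖R_L = 25.27 kΩ, so V = 5.73 × 25.27/72.27 = 2.00 V.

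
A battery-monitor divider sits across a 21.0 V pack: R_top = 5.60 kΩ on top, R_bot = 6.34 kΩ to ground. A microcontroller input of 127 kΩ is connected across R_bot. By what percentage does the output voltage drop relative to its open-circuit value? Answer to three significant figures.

2.29 %

The divider's output (Thévenin) resistance is R_top‖R_bot = 2.974 kΩ.
Fractional drop under load = R_th/(R_th + R_L) = 2.974 / (2.974 + 127) = 0.02288.
So the output falls by 2.29 %.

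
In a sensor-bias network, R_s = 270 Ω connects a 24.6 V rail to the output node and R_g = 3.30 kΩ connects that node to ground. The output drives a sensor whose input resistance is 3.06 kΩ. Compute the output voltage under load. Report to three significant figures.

The load sits in parallel with R_g: R_g‖R_L = (3300 × 3060) / (3300 + 3060) = 1588 Ω.
V_out = 24.6 × 1588 / (270 + 1588) = 24.6 × 1588/1858 = 21.0 V.
(Unloaded it would have been 22.7 V.)

V_out ≈ 21.0 V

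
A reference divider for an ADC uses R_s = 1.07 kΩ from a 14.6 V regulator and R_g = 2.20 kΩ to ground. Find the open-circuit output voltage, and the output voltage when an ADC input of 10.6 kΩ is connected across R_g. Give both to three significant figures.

Unloaded: 9.82 V; loaded: 9.20 V

Open-circuit: V = 14.6 × 2.20/(1.07 + 2.20) = 9.82 V.
With the load, R_g becomes R_g‖R_L = 1.822 kΩ, so V = 14.6 × 1.822/2.892 = 9.20 V.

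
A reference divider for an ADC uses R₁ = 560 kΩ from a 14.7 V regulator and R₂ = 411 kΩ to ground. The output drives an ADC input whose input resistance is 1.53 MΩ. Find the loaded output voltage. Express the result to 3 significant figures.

The load sits in parallel with R₂: R₂‖R_L = (411 × 1530) / (411 + 1530) = 324.0 kΩ.
V_out = 14.7 × 324.0 / (560 + 324.0) = 14.7 × 324.0/884.0 = 5.39 V.
(Unloaded it would have been 6.22 V.)

V_out ≈ 5.39 V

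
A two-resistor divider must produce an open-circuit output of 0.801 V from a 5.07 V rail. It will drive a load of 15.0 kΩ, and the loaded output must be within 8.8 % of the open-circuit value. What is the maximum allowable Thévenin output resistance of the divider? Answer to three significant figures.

R_th ≤ 1.45 kΩ

Loading drop = R_th/(R_th + R_L) ≤ 0.0880, so R_th ≤ R_L · ε/(1−ε) = 15.0 kΩ × 0.0880/0.9120 = 1.45 kΩ.
(Any R1, R2 with R2/(R1+R2) = 0.158 and R1‖R2 ≤ 1.45 kΩ will meet the spec.)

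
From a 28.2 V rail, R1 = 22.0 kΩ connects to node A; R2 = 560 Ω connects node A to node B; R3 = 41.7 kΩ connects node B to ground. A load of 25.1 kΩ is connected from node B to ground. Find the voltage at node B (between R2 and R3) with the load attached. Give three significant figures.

V ≈ 11.6 V

At node B, R3 is in parallel with the load: R3‖R_L = 15670 Ω.
Below node A the resistance is R2 + (R3‖R_L) = 16230 Ω, so V_A = 28.2 × 16230/38230 = 11.97 V.
Then V_B = V_A × (R3‖R_L)/(R2 + R3‖R_L) = 11.97 × 15670/16230 = 11.6 V.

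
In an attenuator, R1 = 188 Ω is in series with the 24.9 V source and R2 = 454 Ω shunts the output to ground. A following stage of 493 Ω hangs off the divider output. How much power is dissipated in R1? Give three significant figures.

P ≈ 647 mW

Total resistance from the source is R1 + (R2‖R_L) = 424.3 Ω, so I = 24.9/424.3 Ω = 58.68 mA.
P = I²·R1 = (58.68 mA)² × 188 Ω = 647 mW.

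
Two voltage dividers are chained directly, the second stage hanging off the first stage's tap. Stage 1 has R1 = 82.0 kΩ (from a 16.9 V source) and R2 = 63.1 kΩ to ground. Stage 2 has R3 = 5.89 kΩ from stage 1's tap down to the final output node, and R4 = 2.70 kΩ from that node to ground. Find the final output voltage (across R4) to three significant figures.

Stage 2 presents R3+R4 = 8.590 kΩ as a load on stage 1's tap.
Stage 1's lower leg becomes R2‖(R3+R4) = 7.561 kΩ, so V_mid = 16.9 × 7.561/89.56 = 1.427 V.
Stage 2 is itself unloaded: V_out = V_mid × R4/(R3+R4) = 1.427 × 2.70/8.590 = 0.448 V.

V_out ≈ 0.448 V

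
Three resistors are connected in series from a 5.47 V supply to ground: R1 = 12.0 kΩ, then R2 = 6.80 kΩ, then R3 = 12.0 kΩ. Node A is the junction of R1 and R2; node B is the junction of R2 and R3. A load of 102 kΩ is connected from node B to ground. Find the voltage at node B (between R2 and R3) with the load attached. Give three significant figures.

At node B, R3 is in parallel with the load: R3‖R_L = 10.74 kΩ.
Below node A the resistance is R2 + (R3‖R_L) = 17.54 kΩ, so V_A = 5.47 × 17.54/29.54 = 3.248 V.
Then V_B = V_A × (R3‖R_L)/(R2 + R3‖R_L) = 3.248 × 10.74/17.54 = 1.99 V.

V ≈ 1.99 V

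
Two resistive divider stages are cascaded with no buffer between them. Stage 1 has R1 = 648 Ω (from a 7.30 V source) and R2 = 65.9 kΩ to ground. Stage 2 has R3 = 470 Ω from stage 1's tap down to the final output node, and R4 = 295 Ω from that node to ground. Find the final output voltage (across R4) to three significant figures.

Stage 2 presents R3+R4 = 765.0 Ω as a load on stage 1's tap.
Stage 1's lower leg becomes R2‖(R3+R4) = 756.2 Ω, so V_mid = 7.30 × 756.2/1404 = 3.931 V.
Stage 2 is itself unloaded: V_out = V_mid × R4/(R3+R4) = 3.931 × 295/765.0 = 1.52 V.

V_out ≈ 1.52 V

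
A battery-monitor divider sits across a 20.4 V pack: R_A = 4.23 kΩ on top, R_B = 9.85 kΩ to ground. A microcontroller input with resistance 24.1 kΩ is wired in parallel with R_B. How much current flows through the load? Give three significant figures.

R_B‖R_L = 6.992 kΩ; V_out = 20.4 × 6.992/11.22 = 12.71 V.
I_L = V_out / R_L = 12.71 / 24.1 kΩ = 0.527 mA.

I_L ≈ 0.527 mA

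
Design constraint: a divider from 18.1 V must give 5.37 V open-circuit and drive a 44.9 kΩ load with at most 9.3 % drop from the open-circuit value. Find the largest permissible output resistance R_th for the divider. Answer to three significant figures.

Loading drop = R_th/(R_th + R_L) ≤ 0.0930, so R_th ≤ R_L · ε/(1−ε) = 44.9 kΩ × 0.0930/0.9070 = 4.60 kΩ.

R_th ≤ 4.60 kΩ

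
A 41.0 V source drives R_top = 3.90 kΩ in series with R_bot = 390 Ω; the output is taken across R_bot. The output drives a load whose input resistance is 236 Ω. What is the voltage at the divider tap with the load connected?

The load sits in parallel with R_bot: R_bot‖R_L = (390 × 236) / (390 + 236) = 147.0 Ω.
V_out = 41.0 × 147.0 / (3900 + 147.0) = 41.0 × 147.0/4047 = 1.49 V.

V_out ≈ 1.49 V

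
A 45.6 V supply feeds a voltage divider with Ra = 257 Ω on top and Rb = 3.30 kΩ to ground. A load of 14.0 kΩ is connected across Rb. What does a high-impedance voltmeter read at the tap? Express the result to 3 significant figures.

V_out ≈ 41.6 V

The load sits in parallel with Rb: Rb‖R_L = (3300 × 14000) / (3300 + 14000) = 2671 Ω.
V_out = 45.6 × 2671 / (257 + 2671) = 45.6 × 2671/2928 = 41.6 V.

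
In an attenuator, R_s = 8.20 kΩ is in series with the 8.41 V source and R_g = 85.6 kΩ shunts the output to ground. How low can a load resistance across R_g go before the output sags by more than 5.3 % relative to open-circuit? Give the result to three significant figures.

R_L(min) ≈ 134 kΩ

Output resistance R_th = R_s‖R_g = (8.20 × 85.6)/93.80 = 7.483 kΩ.
The fractional drop is R_th/(R_th + R_L); requiring this ≤ 0.0530 gives R_L ≥ R_th(1/0.0530 − 1) = 7.483 × 17.87 = 134 kΩ.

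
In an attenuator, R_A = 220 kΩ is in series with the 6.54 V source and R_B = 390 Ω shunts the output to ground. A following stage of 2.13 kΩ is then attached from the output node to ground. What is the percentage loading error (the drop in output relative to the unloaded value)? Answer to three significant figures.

15.5 %

Unloaded V = 6.54 × 390/220400 = 0.01157 V.
Loaded: R_B‖R_L = 329.6 Ω, giving V = 6.54 × 329.6/220300 = 0.009785 V.
Drop = (0.01157 − 0.009785) / 0.01157 = 15.5 %.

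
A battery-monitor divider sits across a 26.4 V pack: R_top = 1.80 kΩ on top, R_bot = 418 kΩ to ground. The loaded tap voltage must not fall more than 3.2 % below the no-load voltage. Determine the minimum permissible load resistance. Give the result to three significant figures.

R_L(min) ≈ 54.2 kΩ

Output resistance R_th = R_top‖R_bot = (1.80 × 418)/419.8 = 1.792 kΩ.
The fractional drop is R_th/(R_th + R_L); requiring this ≤ 0.0320 gives R_L ≥ R_th(1/0.0320 − 1) = 1.792 × 30.25 = 54.2 kΩ.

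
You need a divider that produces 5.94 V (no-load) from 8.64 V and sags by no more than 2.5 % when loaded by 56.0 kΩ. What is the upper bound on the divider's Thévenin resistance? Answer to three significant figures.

Loading drop = R_th/(R_th + R_L) ≤ 0.0250, so R_th ≤ R_L · ε/(1−ε) = 56.0 kΩ × 0.0250/0.9750 = 1.44 kΩ.

R_th ≤ 1.44 kΩ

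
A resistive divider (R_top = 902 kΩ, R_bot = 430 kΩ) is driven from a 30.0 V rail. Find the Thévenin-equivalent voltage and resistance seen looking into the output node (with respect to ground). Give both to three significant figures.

V_th = 9.68 V, R_th = 291 kΩ

V_th is the open-circuit tap voltage: 30.0 × 430/(902 + 430) = 9.68 V.
With the supply zeroed, R_top and R_bot appear in parallel from the tap: R_th = R_top‖R_bot = (902 × 430)/1332 = 291 kΩ.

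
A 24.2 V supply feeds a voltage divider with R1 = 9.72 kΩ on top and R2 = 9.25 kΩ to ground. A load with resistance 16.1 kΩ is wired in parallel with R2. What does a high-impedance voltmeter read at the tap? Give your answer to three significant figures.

V_out ≈ 9.12 V

The load sits in parallel with R2: R2‖R_L = (9.25 × 16.1) / (9.25 + 16.1) = 5.875 kΩ.
V_out = 24.2 × 5.875 / (9.72 + 5.875) = 24.2 × 5.875/15.59 = 9.12 V.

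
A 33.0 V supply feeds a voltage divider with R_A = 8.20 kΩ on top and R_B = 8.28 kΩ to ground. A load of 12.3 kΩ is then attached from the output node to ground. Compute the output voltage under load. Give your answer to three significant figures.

V_out ≈ 12.4 V

The load sits in parallel with R_B: R_B‖R_L = (8.28 × 12.3) / (8.28 + 12.3) = 4.949 kΩ.
V_out = 33.0 × 4.949 / (8.20 + 4.949) = 33.0 × 4.949/13.15 = 12.4 V.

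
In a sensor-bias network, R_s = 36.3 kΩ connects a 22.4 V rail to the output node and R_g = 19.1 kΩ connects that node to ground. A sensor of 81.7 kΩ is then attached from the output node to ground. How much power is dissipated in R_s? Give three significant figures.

Total resistance from the source is R_s + (R_g‖R_L) = 51.78 kΩ, so I = 22.4/51.78 kΩ = 0.4326 mA.
P = I²·R_s = (0.4326 mA)² × 36.3 kΩ = 6.79 mW.

P ≈ 6.79 mW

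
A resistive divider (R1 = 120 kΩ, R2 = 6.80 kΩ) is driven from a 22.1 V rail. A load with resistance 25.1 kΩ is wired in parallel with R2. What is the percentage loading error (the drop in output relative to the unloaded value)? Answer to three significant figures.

Unloaded V = 22.1 × 6.80/126.8 = 1.185 V.
Loaded: R2‖R_L = 5.350 kΩ, giving V = 22.1 × 5.350/125.4 = 0.9433 V.
Drop = (1.185 − 0.9433) / 1.185 = 20.4 %.

20.4 %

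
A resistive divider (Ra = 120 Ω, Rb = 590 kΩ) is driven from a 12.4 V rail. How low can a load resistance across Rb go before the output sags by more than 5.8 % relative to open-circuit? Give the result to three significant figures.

Output resistance R_th = Ra‖Rb = (120 × 590000)/590100 = 120.0 Ω.
The fractional drop is R_th/(R_th + R_L); requiring this ≤ 0.0580 gives R_L ≥ R_th(1/0.0580 − 1) = 120.0 × 16.24 = 1.95 kΩ.

R_L(min) ≈ 1.95 kΩ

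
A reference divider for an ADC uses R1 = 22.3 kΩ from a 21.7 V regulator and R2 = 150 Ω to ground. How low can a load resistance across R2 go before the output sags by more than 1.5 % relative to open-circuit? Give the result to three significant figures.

Output resistance R_th = R1‖R2 = (22300 × 150)/22450 = 149.0 Ω.
The fractional drop is R_th/(R_th + R_L); requiring this ≤ 0.0150 gives R_L ≥ R_th(1/0.0150 − 1) = 149.0 × 65.67 = 9.78 kΩ.

R_L(min) ≈ 9.78 kΩ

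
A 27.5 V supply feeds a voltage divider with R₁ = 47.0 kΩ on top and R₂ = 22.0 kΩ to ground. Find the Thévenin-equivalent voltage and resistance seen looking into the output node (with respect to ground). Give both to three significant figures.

V_th is the open-circuit tap voltage: 27.5 × 22.0/(47.0 + 22.0) = 8.77 V.
With the supply zeroed, R₁ and R₂ appear in parallel from the tap: R_th = R₁‖R₂ = (47.0 × 22.0)/69.00 = 15.0 kΩ.

V_th = 8.77 V, R_th = 15.0 kΩ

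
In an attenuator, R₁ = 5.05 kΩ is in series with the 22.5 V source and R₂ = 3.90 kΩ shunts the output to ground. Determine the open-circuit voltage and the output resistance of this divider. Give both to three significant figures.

V_th = 9.80 V, R_th = 2.20 kΩ

V_th is the open-circuit tap voltage: 22.5 × 3.90/(5.05 + 3.90) = 9.80 V.
With the supply zeroed, R₁ and R₂ appear in parallel from the tap: R_th = R₁‖R₂ = (5.05 × 3.90)/8.950 = 2.20 kΩ.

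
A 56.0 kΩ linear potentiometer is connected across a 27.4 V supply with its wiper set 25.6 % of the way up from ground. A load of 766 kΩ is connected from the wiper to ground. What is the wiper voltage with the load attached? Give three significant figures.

The wiper splits the pot into (1−α)R = 41.66 kΩ above and αR = 14.34 kΩ below.
Lower section ‖ load = 14.07 kΩ.
V_wiper = 27.4 × 14.07/(41.66 + 14.07) = 6.92 V.

V ≈ 6.92 V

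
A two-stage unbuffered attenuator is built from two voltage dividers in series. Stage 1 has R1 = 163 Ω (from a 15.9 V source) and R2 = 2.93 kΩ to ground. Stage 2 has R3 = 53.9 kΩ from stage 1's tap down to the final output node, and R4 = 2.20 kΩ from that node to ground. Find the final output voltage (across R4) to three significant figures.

V_out ≈ 0.589 V

Stage 2 presents R3+R4 = 56100 Ω as a load on stage 1's tap.
Stage 1's lower leg becomes R2‖(R3+R4) = 2785 Ω, so V_mid = 15.9 × 2785/2948 = 15.02 V.
Stage 2 is itself unloaded: V_out = V_mid × R4/(R3+R4) = 15.02 × 2200/56100 = 0.589 V.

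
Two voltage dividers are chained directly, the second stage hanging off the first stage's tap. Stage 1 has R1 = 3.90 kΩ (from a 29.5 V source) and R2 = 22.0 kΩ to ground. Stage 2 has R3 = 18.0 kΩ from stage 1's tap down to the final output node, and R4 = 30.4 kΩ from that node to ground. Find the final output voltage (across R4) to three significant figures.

V_out ≈ 14.7 V

Stage 2 presents R3+R4 = 48.40 kΩ as a load on stage 1's tap.
Stage 1's lower leg becomes R2‖(R3+R4) = 15.12 kΩ, so V_mid = 29.5 × 15.12/19.02 = 23.45 V.
Stage 2 is itself unloaded: V_out = V_mid × R4/(R3+R4) = 23.45 × 30.4/48.40 = 14.7 V.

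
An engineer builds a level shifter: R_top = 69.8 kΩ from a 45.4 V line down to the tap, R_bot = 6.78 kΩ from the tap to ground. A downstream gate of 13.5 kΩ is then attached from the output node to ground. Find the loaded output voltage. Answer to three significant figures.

V_out ≈ 2.76 V

The load sits in parallel with R_bot: R_bot‖R_L = (6.78 × 13.5) / (6.78 + 13.5) = 4.513 kΩ.
V_out = 45.4 × 4.513 / (69.8 + 4.513) = 45.4 × 4.513/74.31 = 2.76 V.
(Unloaded it would have been 4.02 V.)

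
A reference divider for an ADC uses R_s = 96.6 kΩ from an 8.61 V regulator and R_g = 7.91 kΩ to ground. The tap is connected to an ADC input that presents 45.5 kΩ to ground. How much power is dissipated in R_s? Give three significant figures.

P ≈ 0.671 mW

Total resistance from the source is R_s + (R_g‖R_L) = 103.3 kΩ, so I = 8.61/103.3 kΩ = 0.08332 mA.
P = I²·R_s = (0.08332 mA)² × 96.6 kΩ = 0.671 mW.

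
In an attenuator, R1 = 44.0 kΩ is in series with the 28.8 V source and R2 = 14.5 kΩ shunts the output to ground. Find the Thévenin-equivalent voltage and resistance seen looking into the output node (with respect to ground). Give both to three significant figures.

V_th is the open-circuit tap voltage: 28.8 × 14.5/(44.0 + 14.5) = 7.14 V.
With the supply zeroed, R1 and R2 appear in parallel from the tap: R_th = R1‖R2 = (44.0 × 14.5)/58.50 = 10.9 kΩ.

V_th = 7.14 V, R_th = 10.9 kΩ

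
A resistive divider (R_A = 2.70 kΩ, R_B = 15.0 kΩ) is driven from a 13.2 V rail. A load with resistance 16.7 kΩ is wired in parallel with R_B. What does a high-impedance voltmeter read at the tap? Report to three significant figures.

V_out ≈ 9.84 V

The load sits in parallel with R_B: R_B‖R_L = (15.0 × 16.7) / (15.0 + 16.7) = 7.902 kΩ.
V_out = 13.2 × 7.902 / (2.70 + 7.902) = 13.2 × 7.902/10.60 = 9.84 V.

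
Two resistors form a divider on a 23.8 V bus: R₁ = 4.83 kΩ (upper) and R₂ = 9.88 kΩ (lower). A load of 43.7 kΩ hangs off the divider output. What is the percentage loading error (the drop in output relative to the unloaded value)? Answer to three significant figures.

The divider's output (Thévenin) resistance is R₁‖R₂ = 3.244 kΩ.
Fractional drop under load = R_th/(R_th + R_L) = 3.244 / (3.244 + 43.7) = 0.06911.
So the output falls by 6.91 %.

6.91 %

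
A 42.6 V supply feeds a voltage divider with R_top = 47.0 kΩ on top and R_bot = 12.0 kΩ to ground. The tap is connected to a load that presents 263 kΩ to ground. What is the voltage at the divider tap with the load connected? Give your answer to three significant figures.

The load sits in parallel with R_bot: R_bot‖R_L = (12.0 × 263) / (12.0 + 263) = 11.48 kΩ.
V_out = 42.6 × 11.48 / (47.0 + 11.48) = 42.6 × 11.48/58.48 = 8.36 V.

V_out ≈ 8.36 V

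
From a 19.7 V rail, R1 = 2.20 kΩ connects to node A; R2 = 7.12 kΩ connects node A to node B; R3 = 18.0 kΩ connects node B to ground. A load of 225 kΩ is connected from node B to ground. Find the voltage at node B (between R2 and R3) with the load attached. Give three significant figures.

V ≈ 12.6 V

At node B, R3 is in parallel with the load: R3‖R_L = 16.67 kΩ.
Below node A the resistance is R2 + (R3‖R_L) = 23.79 kΩ, so V_A = 19.7 × 23.79/25.99 = 18.03 V.
Then V_B = V_A × (R3‖R_L)/(R2 + R3‖R_L) = 18.03 × 16.67/23.79 = 12.6 V.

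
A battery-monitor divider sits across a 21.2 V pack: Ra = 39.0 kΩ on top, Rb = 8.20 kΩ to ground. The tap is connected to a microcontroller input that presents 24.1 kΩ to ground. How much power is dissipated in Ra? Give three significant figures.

Total resistance from the source is Ra + (Rb‖R_L) = 45.12 kΩ, so I = 21.2/45.12 kΩ = 0.4699 mA.
P = I²·Ra = (0.4699 mA)² × 39.0 kΩ = 8.61 mW.

P ≈ 8.61 mW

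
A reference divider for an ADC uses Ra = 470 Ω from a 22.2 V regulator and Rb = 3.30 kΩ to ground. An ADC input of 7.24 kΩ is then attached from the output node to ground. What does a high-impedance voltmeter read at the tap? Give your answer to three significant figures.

The load sits in parallel with Rb: Rb‖R_L = (3300 × 7240) / (3300 + 7240) = 2267 Ω.
V_out = 22.2 × 2267 / (470 + 2267) = 22.2 × 2267/2737 = 18.4 V.

V_out ≈ 18.4 V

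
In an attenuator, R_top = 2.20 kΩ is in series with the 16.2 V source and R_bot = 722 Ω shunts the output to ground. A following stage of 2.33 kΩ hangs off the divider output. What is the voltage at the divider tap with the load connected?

The load sits in parallel with R_bot: R_bot‖R_L = (722 × 2330) / (722 + 2330) = 551.2 Ω.
V_out = 16.2 × 551.2 / (2200 + 551.2) = 16.2 × 551.2/2751 = 3.25 V.
(Unloaded it would have been 4.00 V.)

V_out ≈ 3.25 V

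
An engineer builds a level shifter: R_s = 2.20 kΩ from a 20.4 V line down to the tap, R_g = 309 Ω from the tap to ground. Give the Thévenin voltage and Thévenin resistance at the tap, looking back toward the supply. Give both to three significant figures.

V_th is the open-circuit tap voltage: 20.4 × 309/(2200 + 309) = 2.51 V.
With the supply zeroed, R_s and R_g appear in parallel from the tap: R_th = R_s‖R_g = (2200 × 309)/2509 = 271 Ω.

V_th = 2.51 V, R_th = 271 Ω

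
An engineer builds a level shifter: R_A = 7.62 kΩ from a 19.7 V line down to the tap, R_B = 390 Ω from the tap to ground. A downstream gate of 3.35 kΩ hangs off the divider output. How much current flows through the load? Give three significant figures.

I_L ≈ 0.258 mA

R_B‖R_L = 349.3 Ω; V_out = 19.7 × 349.3/7969 = 0.8635 V.
I_L = V_out / R_L = 0.8635 / 3.35 kΩ = 0.258 mA.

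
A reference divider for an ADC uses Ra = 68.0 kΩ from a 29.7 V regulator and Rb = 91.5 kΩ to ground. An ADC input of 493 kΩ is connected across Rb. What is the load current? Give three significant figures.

Rb‖R_L = 77.18 kΩ; V_out = 29.7 × 77.18/145.2 = 15.79 V.
I_L = V_out / R_L = 15.79 / 493 kΩ = 0.0320 mA.

I_L ≈ 0.0320 mA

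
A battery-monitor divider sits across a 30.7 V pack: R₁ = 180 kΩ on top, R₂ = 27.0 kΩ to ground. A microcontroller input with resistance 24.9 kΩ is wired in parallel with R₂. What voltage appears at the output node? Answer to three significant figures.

The load sits in parallel with R₂: R₂‖R_L = (27.0 × 24.9) / (27.0 + 24.9) = 12.95 kΩ.
V_out = 30.7 × 12.95 / (180 + 12.95) = 30.7 × 12.95/193.0 = 2.06 V.

V_out ≈ 2.06 V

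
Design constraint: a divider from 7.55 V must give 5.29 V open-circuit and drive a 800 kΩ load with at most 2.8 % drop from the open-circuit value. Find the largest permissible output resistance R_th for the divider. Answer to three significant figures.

R_th ≤ 23.0 kΩ

Loading drop = R_th/(R_th + R_L) ≤ 0.0280, so R_th ≤ R_L · ε/(1−ε) = 800 kΩ × 0.0280/0.9720 = 23.0 kΩ.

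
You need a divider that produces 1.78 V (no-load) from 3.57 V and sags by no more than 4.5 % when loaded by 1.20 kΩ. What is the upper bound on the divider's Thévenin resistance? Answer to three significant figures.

R_th ≤ 56.5 Ω

Loading drop = R_th/(R_th + R_L) ≤ 0.0450, so R_th ≤ R_L · ε/(1−ε) = 1.20 kΩ × 0.0450/0.9550 = 56.5 Ω.
(Any R1, R2 with R2/(R1+R2) = 0.499 and R1‖R2 ≤ 56.5 Ω will meet the spec.)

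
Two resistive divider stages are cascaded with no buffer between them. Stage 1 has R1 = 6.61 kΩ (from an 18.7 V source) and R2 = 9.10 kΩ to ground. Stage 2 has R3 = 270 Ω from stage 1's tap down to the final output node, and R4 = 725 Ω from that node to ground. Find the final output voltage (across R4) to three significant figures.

Stage 2 presents R3+R4 = 995.0 Ω as a load on stage 1's tap.
Stage 1's lower leg becomes R2‖(R3+R4) = 896.9 Ω, so V_mid = 18.7 × 896.9/7507 = 2.234 V.
Stage 2 is itself unloaded: V_out = V_mid × R4/(R3+R4) = 2.234 × 725/995.0 = 1.63 V.

V_out ≈ 1.63 V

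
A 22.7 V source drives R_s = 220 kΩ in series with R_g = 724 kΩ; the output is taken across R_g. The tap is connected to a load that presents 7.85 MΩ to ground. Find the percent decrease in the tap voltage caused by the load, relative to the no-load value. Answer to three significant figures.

2.10 %

The divider's output (Thévenin) resistance is R_s‖R_g = 168.7 kΩ.
Fractional drop under load = R_th/(R_th + R_L) = 168.7 / (168.7 + 7850) = 0.02104.
So the output falls by 2.10 %.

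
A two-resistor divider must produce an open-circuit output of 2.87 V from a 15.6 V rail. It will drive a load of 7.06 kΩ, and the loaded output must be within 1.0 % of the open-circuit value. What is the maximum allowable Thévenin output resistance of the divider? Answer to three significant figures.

R_th ≤ 71.3 Ω

Loading drop = R_th/(R_th + R_L) ≤ 0.0100, so R_th ≤ R_L · ε/(1−ε) = 7.06 kΩ × 0.0100/0.9900 = 71.3 Ω.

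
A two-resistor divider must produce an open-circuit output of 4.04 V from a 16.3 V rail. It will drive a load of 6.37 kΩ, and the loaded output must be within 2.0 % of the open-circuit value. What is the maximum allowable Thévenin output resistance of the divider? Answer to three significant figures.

R_th ≤ 130 Ω

Loading drop = R_th/(R_th + R_L) ≤ 0.0200, so R_th ≤ R_L · ε/(1−ε) = 6.37 kΩ × 0.0200/0.9800 = 130 Ω.
(Any R1, R2 with R2/(R1+R2) = 0.248 and R1‖R2 ≤ 130 Ω will meet the spec.)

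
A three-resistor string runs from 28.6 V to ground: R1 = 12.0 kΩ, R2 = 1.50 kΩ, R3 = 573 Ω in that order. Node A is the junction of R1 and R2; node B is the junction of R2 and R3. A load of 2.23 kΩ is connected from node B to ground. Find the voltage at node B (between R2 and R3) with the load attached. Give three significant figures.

V ≈ 0.934 V

At node B, R3 is in parallel with the load: R3‖R_L = 455.9 Ω.
Below node A the resistance is R2 + (R3‖R_L) = 1956 Ω, so V_A = 28.6 × 1956/13960 = 4.008 V.
Then V_B = V_A × (R3‖R_L)/(R2 + R3‖R_L) = 4.008 × 455.9/1956 = 0.934 V.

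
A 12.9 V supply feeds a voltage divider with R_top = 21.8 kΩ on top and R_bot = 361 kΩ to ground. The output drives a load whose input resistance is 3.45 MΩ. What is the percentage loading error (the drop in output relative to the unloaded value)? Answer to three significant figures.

0.592 %

The divider's output (Thévenin) resistance is R_top‖R_bot = 20.56 kΩ.
Fractional drop under load = R_th/(R_th + R_L) = 20.56 / (20.56 + 3450) = 0.005924.
So the output falls by 0.592 %.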